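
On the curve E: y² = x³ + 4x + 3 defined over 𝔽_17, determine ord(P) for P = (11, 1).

10

2P: tangent at (11, 1): λ = (3·11² + 4)/(2·1) ≡ 10/2. 2⁻¹ ≡ 9 (mod 17), so λ ≡ 10·9 ≡ 5.
  x = λ² - 11 - 11 = 25 - 22 ≡ 3; y = λ·(11 - 3) - 1 ≡ 5. → (3, 5)
3P: (3, 5) + (11, 1). λ = (1 - 5)/(11 - 3) ≡ 13/8 mod 17. 8⁻¹ ≡ 15 (mod 17) since 8·15 = 120 ≡ 1, so λ ≡ 8.
  x = λ² - 3 - 11 = 64 - 14 ≡ 16; y = λ·(3 - 16) - 5 ≡ 10. → (16, 10)
4P: (16, 10) + (11, 1). λ = (1 - 10)/(11 - 16) ≡ 8/12 mod 17. 12⁻¹ ≡ 10 (mod 17) since 12·10 = 120 ≡ 1, so λ ≡ 12.
  x = λ² - 16 - 11 = 144 - 27 ≡ 15; y = λ·(16 - 15) - 10 ≡ 2. → (15, 2)
5P: (15, 2) + (11, 1). λ = (1 - 2)/(11 - 15) ≡ 16/13 mod 17. 13⁻¹ ≡ 4 (mod 17), so λ ≡ 13.
  x = λ² - 15 - 11 = 169 - 26 ≡ 7; y = λ·(15 - 7) - 2 ≡ 0. → (7, 0)
6P: (7, 0) + (11, 1). λ = (1 - 0)/(11 - 7) ≡ 1/4 mod 17. 4⁻¹ ≡ 13 (mod 17), so λ ≡ 13.
  x = λ² - 7 - 11 = 169 - 18 ≡ 15; y = λ·(7 - 15) - 0 ≡ 15. → (15, 15)
7P: (15, 15) + (11, 1). λ = (1 - 15)/(11 - 15) ≡ 3/13 mod 17. 13⁻¹ ≡ 4 (mod 17) since 13·4 = 52 ≡ 1, so λ ≡ 12.
  x = λ² - 15 - 11 = 144 - 26 ≡ 16; y = λ·(15 - 16) - 15 ≡ 7. → (16, 7)
8P: (16, 7) + (11, 1). λ = (1 - 7)/(11 - 16) ≡ 11/12 mod 17. 12⁻¹ ≡ 10 (mod 17) since 12·10 = 120 ≡ 1, so λ ≡ 8.
  x = λ² - 16 - 11 = 64 - 27 ≡ 3; y = λ·(16 - 3) - 7 ≡ 12. → (3, 12)
9P: (3, 12) + (11, 1). λ = (1 - 12)/(11 - 3) ≡ 6/8 mod 17. 8⁻¹ ≡ 15 (mod 17), so λ ≡ 5.
  x = λ² - 3 - 11 = 25 - 14 ≡ 11; y = λ·(3 - 11) - 12 ≡ 16. → (11, 16)
10P: (11, 16) + (11, 1): same x and y₁ ≡ -y₂, so the sum is O.
10P = O, so the order is 10.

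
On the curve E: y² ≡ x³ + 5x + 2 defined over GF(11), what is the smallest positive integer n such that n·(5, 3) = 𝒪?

2P: tangent at (5, 3): λ = (3·5² + 5)/(2·3) ≡ 3/6. 6⁻¹ ≡ 2 (mod 11) since 6·2 = 12 ≡ 1, so λ ≡ 3·2 ≡ 6.
  x = λ² - 5 - 5 = 36 - 10 ≡ 4; y = λ·(5 - 4) - 3 ≡ 3. → (4, 3)
3P: (4, 3) + (5, 3). λ = (3 - 3)/(5 - 4) ≡ 0/1 mod 11. 1⁻¹ ≡ 1 (mod 11), so λ ≡ 0.
  x = λ² - 4 - 5 = 0 - 9 ≡ 2; y = λ·(4 - 2) - 3 ≡ 8. → (2, 8)
4P: (2, 8) + (5, 3). λ = (3 - 8)/(5 - 2) ≡ 6/3 mod 11. 3⁻¹ ≡ 4 (mod 11), so λ ≡ 2.
  x = λ² - 2 - 5 = 4 - 7 ≡ 8; y = λ·(2 - 8) - 8 ≡ 2. → (8, 2)
5P: (8, 2) + (5, 3). λ = (3 - 2)/(5 - 8) ≡ 1/8 mod 11. 8⁻¹ ≡ 7 (mod 11), so λ ≡ 7.
  x = λ² - 8 - 5 = 49 - 13 ≡ 3; y = λ·(8 - 3) - 2 ≡ 0. → (3, 0)
6P: (3, 0) + (5, 3). λ = (3 - 0)/(5 - 3) ≡ 3/2 mod 11. 2⁻¹ ≡ 6 (mod 11), so λ ≡ 7.
  x = λ² - 3 - 5 = 49 - 8 ≡ 8; y = λ·(3 - 8) - 0 ≡ 9. → (8, 9)
7P: (8, 9) + (5, 3). λ = (3 - 9)/(5 - 8) ≡ 5/8 mod 11. 8⁻¹ ≡ 7 (mod 11), so λ ≡ 2.
  x = λ² - 8 - 5 = 4 - 13 ≡ 2; y = λ·(8 - 2) - 9 ≡ 3. → (2, 3)
8P: (2, 3) + (5, 3). λ = (3 - 3)/(5 - 2) ≡ 0/3 mod 11. 3⁻¹ ≡ 4 (mod 11), so λ ≡ 0.
  x = λ² - 2 - 5 = 0 - 7 ≡ 4; y = λ·(2 - 4) - 3 ≡ 8. → (4, 8)
9P: (4, 8) + (5, 3). λ = (3 - 8)/(5 - 4) ≡ 6/1 mod 11. 1⁻¹ ≡ 1 (mod 11) since 1·1 = 1 ≡ 1, so λ ≡ 6.
  x = λ² - 4 - 5 = 36 - 9 ≡ 5; y = λ·(4 - 5) - 8 ≡ 8. → (5, 8)
10P: (5, 8) + (5, 3): same x and y₁ ≡ -y₂, so the sum is 𝒪.
10P = 𝒪, so the order is 10.

10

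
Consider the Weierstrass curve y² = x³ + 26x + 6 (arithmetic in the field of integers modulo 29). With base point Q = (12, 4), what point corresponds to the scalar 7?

Repeated addition: build up to 7Q.
2Q: tangent at (12, 4): λ = (3·12² + 26)/(2·4) ≡ 23/8. 8⁻¹ ≡ 11 (mod 29), so λ ≡ 23·11 ≡ 21.
  x = λ² - 12 - 12 = 441 - 24 ≡ 11; y = λ·(12 - 11) - 4 ≡ 17. → (11, 17)
3Q: (11, 17) + (12, 4). λ = (4 - 17)/(12 - 11) ≡ 16/1 mod 29. 1⁻¹ ≡ 1 (mod 29) since 1·1 = 1 ≡ 1, so λ ≡ 16.
  x = λ² - 11 - 12 = 256 - 23 ≡ 1; y = λ·(11 - 1) - 17 ≡ 27. → (1, 27)
4Q: (1, 27) + (12, 4). λ = (4 - 27)/(12 - 1) ≡ 6/11 mod 29. 11⁻¹ ≡ 8 (mod 29), so λ ≡ 19.
  x = λ² - 1 - 12 = 361 - 13 ≡ 0; y = λ·(1 - 0) - 27 ≡ 21. → (0, 21)
5Q: (0, 21) + (12, 4). λ = (4 - 21)/(12 - 0) ≡ 12/12 mod 29. 12⁻¹ ≡ 17 (mod 29), so λ ≡ 1.
  x = λ² - 0 - 12 = 1 - 12 ≡ 18; y = λ·(0 - 18) - 21 ≡ 19. → (18, 19)
6Q: (18, 19) + (12, 4). λ = (4 - 19)/(12 - 18) ≡ 14/23 mod 29. 23⁻¹ ≡ 24 (mod 29), so λ ≡ 17.
  x = λ² - 18 - 12 = 289 - 30 ≡ 27; y = λ·(18 - 27) - 19 ≡ 2. → (27, 2)
7Q: (27, 2) + (12, 4). λ = (4 - 2)/(12 - 27) ≡ 2/14 mod 29. 14⁻¹ ≡ 27 (mod 29), so λ ≡ 25.
  x = λ² - 27 - 12 = 625 - 39 ≡ 6; y = λ·(27 - 6) - 2 ≡ 1. → (6, 1)

(6, 1)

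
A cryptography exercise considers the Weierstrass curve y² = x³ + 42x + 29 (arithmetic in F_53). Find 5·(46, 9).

Write P = (46, 9).
Repeated addition: build up to 5P.
2P: tangent at (46, 9): λ = (3·46² + 42)/(2·9) ≡ 30/18. 18⁻¹ ≡ 3 (mod 53), so λ ≡ 30·3 ≡ 37.
  x = λ² - 46 - 46 = 1369 - 92 ≡ 5; y = λ·(46 - 5) - 9 ≡ 24. → (5, 24)
3P: (5, 24) + (46, 9). λ = (9 - 24)/(46 - 5) ≡ 38/41 mod 53. 41⁻¹ ≡ 22 (mod 53), so λ ≡ 41.
  x = λ² - 5 - 46 = 1681 - 51 ≡ 40; y = λ·(5 - 40) - 24 ≡ 25. → (40, 25)
4P: (40, 25) + (46, 9). λ = (9 - 25)/(46 - 40) ≡ 37/6 mod 53. 6⁻¹ ≡ 9 (mod 53), so λ ≡ 15.
  x = λ² - 40 - 46 = 225 - 86 ≡ 33; y = λ·(40 - 33) - 25 ≡ 27. → (33, 27)
5P: (33, 27) + (46, 9). λ = (9 - 27)/(46 - 33) ≡ 35/13 mod 53. 13⁻¹ ≡ 49 (mod 53) since 13·49 = 637 ≡ 1, so λ ≡ 19.
  x = λ² - 33 - 46 = 361 - 79 ≡ 17; y = λ·(33 - 17) - 27 ≡ 12. → (17, 12)

(17, 12)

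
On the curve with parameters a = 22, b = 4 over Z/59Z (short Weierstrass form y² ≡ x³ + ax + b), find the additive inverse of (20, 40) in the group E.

(20, 19)

-(20, 40) = (20, -40 mod 59) = (20, 19).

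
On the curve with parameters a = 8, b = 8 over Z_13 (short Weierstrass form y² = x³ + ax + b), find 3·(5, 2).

Write Q = (5, 2).
Repeated addition: build up to 3Q.
2Q: tangent at (5, 2): λ = (3·5² + 8)/(2·2) ≡ 5/4. 4⁻¹ ≡ 10 (mod 13) since 4·10 = 40 ≡ 1, so λ ≡ 5·10 ≡ 11.
  x = λ² - 5 - 5 = 121 - 10 ≡ 7; y = λ·(5 - 7) - 2 ≡ 2. → (7, 2)
3Q: (7, 2) + (5, 2). λ = (2 - 2)/(5 - 7) ≡ 0/11 mod 13. 11⁻¹ ≡ 6 (mod 13), so λ ≡ 0.
  x = λ² - 7 - 5 = 0 - 12 ≡ 1; y = λ·(7 - 1) - 2 ≡ 11. → (1, 11)

(1, 11)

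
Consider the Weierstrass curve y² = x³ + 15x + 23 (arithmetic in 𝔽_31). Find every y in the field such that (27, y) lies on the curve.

x³ + 15x + 23 = 20111 ≡ 23 (mod 31).
23 is a non-residue mod 31; no y exists.

none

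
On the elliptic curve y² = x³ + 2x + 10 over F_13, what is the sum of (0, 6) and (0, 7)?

The two points share x = 0 and their y-coordinates satisfy 6 + 7 ≡ 0 (mod 13), so they are inverses. Their sum is ∞.

O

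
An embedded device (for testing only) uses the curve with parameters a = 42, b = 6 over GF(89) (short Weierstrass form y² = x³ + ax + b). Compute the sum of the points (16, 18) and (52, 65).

(10, 64)

(16, 18) + (52, 65). λ = (65 - 18)/(52 - 16) ≡ 47/36 mod 89. 36⁻¹ ≡ 47 (mod 89) since 36·47 = 1692 ≡ 1, so λ ≡ 73.
  x = λ² - 16 - 52 = 5329 - 68 ≡ 10; y = λ·(16 - 10) - 18 ≡ 64. → (10, 64)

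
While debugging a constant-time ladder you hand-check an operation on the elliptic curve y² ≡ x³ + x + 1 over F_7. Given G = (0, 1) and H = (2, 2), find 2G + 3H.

First 2G:
Repeated addition: build up to 2G.
2G: tangent at (0, 1): λ = (3·0² + 1)/(2·1) ≡ 1/2. 2⁻¹ ≡ 4 (mod 7), so λ ≡ 1·4 ≡ 4.
  x = λ² - 0 - 0 = 16 - 0 ≡ 2; y = λ·(0 - 2) - 1 ≡ 5. → (2, 5)
2G = (2, 5).
Next 3H:
Repeated addition: build up to 3H.
2H: tangent at (2, 2): λ = (3·2² + 1)/(2·2) ≡ 6/4. 4⁻¹ ≡ 2 (mod 7) since 4·2 = 8 ≡ 1, so λ ≡ 6·2 ≡ 5.
  x = λ² - 2 - 2 = 25 - 4 ≡ 0; y = λ·(2 - 0) - 2 ≡ 1. → (0, 1)
3H: (0, 1) + (2, 2). λ = (2 - 1)/(2 - 0) ≡ 1/2 mod 7. 2⁻¹ ≡ 4 (mod 7), so λ ≡ 4.
  x = λ² - 0 - 2 = 16 - 2 ≡ 0; y = λ·(0 - 0) - 1 ≡ 6. → (0, 6)
3H = (0, 6).
Finally 2G + 3H:
(2, 5) + (0, 6). λ = (6 - 5)/(0 - 2) ≡ 1/5 mod 7. 5⁻¹ ≡ 3 (mod 7), so λ ≡ 3.
  x = λ² - 2 - 0 = 9 - 2 ≡ 0; y = λ·(2 - 0) - 5 ≡ 1. → (0, 1)

(0, 1)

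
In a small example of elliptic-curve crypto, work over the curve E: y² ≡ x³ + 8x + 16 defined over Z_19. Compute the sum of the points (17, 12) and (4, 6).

(17, 12) + (4, 6). λ = (6 - 12)/(4 - 17) ≡ 13/6 mod 19. 6⁻¹ ≡ 16 (mod 19), so λ ≡ 18.
  x = λ² - 17 - 4 = 324 - 21 ≡ 18; y = λ·(17 - 18) - 12 ≡ 8. → (18, 8)

(18, 8)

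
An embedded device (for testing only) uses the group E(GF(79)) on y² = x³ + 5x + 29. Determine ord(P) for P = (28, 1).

6

2P: tangent at (28, 1): λ = (3·28² + 5)/(2·1) ≡ 66/2. 2⁻¹ ≡ 40 (mod 79), so λ ≡ 66·40 ≡ 33.
  x = λ² - 28 - 28 = 1089 - 56 ≡ 6; y = λ·(28 - 6) - 1 ≡ 14. → (6, 14)
3P: (6, 14) + (28, 1). λ = (1 - 14)/(28 - 6) ≡ 66/22 mod 79. 22⁻¹ ≡ 18 (mod 79), so λ ≡ 3.
  x = λ² - 6 - 28 = 9 - 34 ≡ 54; y = λ·(6 - 54) - 14 ≡ 0. → (54, 0)
4P: (54, 0) + (28, 1). λ = (1 - 0)/(28 - 54) ≡ 1/53 mod 79. 53⁻¹ ≡ 3 (mod 79), so λ ≡ 3.
  x = λ² - 54 - 28 = 9 - 82 ≡ 6; y = λ·(54 - 6) - 0 ≡ 65. → (6, 65)
5P: (6, 65) + (28, 1). λ = (1 - 65)/(28 - 6) ≡ 15/22 mod 79. 22⁻¹ ≡ 18 (mod 79), so λ ≡ 33.
  x = λ² - 6 - 28 = 1089 - 34 ≡ 28; y = λ·(6 - 28) - 65 ≡ 78. → (28, 78)
6P: (28, 78) + (28, 1): same x and y₁ ≡ -y₂, so the sum is ∞.
6P = ∞, so the order is 6.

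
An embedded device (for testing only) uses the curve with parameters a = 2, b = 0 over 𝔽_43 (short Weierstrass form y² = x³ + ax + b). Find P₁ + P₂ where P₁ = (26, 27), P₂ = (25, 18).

(26, 27) + (25, 18). λ = (18 - 27)/(25 - 26) ≡ 34/42 mod 43. 42⁻¹ ≡ 42 (mod 43), so λ ≡ 9.
  x = λ² - 26 - 25 = 81 - 51 ≡ 30; y = λ·(26 - 30) - 27 ≡ 23. → (30, 23)

(30, 23)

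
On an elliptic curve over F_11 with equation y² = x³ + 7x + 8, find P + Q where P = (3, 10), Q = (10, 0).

(7, 2)

(3, 10) + (10, 0). λ = (0 - 10)/(10 - 3) ≡ 1/7 mod 11. 7⁻¹ ≡ 8 (mod 11), so λ ≡ 8.
  x = λ² - 3 - 10 = 64 - 13 ≡ 7; y = λ·(3 - 7) - 10 ≡ 2. → (7, 2)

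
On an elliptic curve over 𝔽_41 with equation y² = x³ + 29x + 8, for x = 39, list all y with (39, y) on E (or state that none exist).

x³ + 29x + 8 = 60458 ≡ 24 (mod 41).
24 is a non-residue mod 41; no y exists.

none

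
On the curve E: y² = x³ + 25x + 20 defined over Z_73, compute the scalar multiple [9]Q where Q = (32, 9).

(14, 62)

Repeated addition: build up to 9Q.
2Q: tangent at (32, 9): λ = (3·32² + 25)/(2·9) ≡ 31/18. 18⁻¹ ≡ 69 (mod 73) since 18·69 = 1242 ≡ 1, so λ ≡ 31·69 ≡ 22.
  x = λ² - 32 - 32 = 484 - 64 ≡ 55; y = λ·(32 - 55) - 9 ≡ 69. → (55, 69)
3Q: (55, 69) + (32, 9). λ = (9 - 69)/(32 - 55) ≡ 13/50 mod 73. 50⁻¹ ≡ 19 (mod 73), so λ ≡ 28.
  x = λ² - 55 - 32 = 784 - 87 ≡ 40; y = λ·(55 - 40) - 69 ≡ 59. → (40, 59)
4Q: (40, 59) + (32, 9). λ = (9 - 59)/(32 - 40) ≡ 23/65 mod 73. 65⁻¹ ≡ 9 (mod 73), so λ ≡ 61.
  x = λ² - 40 - 32 = 3721 - 72 ≡ 72; y = λ·(40 - 72) - 59 ≡ 33. → (72, 33)
5Q: (72, 33) + (32, 9). λ = (9 - 33)/(32 - 72) ≡ 49/33 mod 73. 33⁻¹ ≡ 31 (mod 73), so λ ≡ 59.
  x = λ² - 72 - 32 = 3481 - 104 ≡ 19; y = λ·(72 - 19) - 33 ≡ 28. → (19, 28)
6Q: (19, 28) + (32, 9). λ = (9 - 28)/(32 - 19) ≡ 54/13 mod 73. 13⁻¹ ≡ 45 (mod 73), so λ ≡ 21.
  x = λ² - 19 - 32 = 441 - 51 ≡ 25; y = λ·(19 - 25) - 28 ≡ 65. → (25, 65)
7Q: (25, 65) + (32, 9). λ = (9 - 65)/(32 - 25) ≡ 17/7 mod 73. 7⁻¹ ≡ 21 (mod 73), so λ ≡ 65.
  x = λ² - 25 - 32 = 4225 - 57 ≡ 7; y = λ·(25 - 7) - 65 ≡ 10. → (7, 10)
8Q: (7, 10) + (32, 9). λ = (9 - 10)/(32 - 7) ≡ 72/25 mod 73. 25⁻¹ ≡ 38 (mod 73), so λ ≡ 35.
  x = λ² - 7 - 32 = 1225 - 39 ≡ 18; y = λ·(7 - 18) - 10 ≡ 43. → (18, 43)
9Q: (18, 43) + (32, 9). λ = (9 - 43)/(32 - 18) ≡ 39/14 mod 73. 14⁻¹ ≡ 47 (mod 73), so λ ≡ 8.
  x = λ² - 18 - 32 = 64 - 50 ≡ 14; y = λ·(18 - 14) - 43 ≡ 62. → (14, 62)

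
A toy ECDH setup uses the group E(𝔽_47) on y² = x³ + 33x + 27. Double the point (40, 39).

(26, 15)

tangent at (40, 39): λ = (3·40² + 33)/(2·39) ≡ 39/31. 31⁻¹ ≡ 44 (mod 47), so λ ≡ 39·44 ≡ 24.
  x = λ² - 40 - 40 = 576 - 80 ≡ 26; y = λ·(40 - 26) - 39 ≡ 15. → (26, 15)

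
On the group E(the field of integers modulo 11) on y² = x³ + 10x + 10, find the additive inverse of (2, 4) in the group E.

-(2, 4) = (2, -4 mod 11) = (2, 7).

(2, 7)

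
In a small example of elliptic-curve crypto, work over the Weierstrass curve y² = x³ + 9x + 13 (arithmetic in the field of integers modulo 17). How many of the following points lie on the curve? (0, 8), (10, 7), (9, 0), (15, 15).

3

(0, 8): 8² ≡ 13, rhs ≡ 13 → on.
(10, 7): 7² ≡ 15, rhs ≡ 15 → on.
(9, 0): 0² ≡ 0, rhs ≡ 7 → off.
(15, 15): 15² ≡ 4, rhs ≡ 4 → on.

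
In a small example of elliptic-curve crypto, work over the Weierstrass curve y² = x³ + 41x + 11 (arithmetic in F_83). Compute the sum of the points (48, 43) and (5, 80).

(39, 67)

(48, 43) + (5, 80). λ = (80 - 43)/(5 - 48) ≡ 37/40 mod 83. 40⁻¹ ≡ 27 (mod 83), so λ ≡ 3.
  x = λ² - 48 - 5 = 9 - 53 ≡ 39; y = λ·(48 - 39) - 43 ≡ 67. → (39, 67)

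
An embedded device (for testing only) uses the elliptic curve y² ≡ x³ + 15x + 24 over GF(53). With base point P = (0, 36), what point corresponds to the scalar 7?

(47, 6)

Repeated addition: build up to 7P.
2P: tangent at (0, 36): λ = (3·0² + 15)/(2·36) ≡ 15/19. 19⁻¹ ≡ 14 (mod 53), so λ ≡ 15·14 ≡ 51.
  x = λ² - 0 - 0 = 2601 - 0 ≡ 4; y = λ·(0 - 4) - 36 ≡ 25. → (4, 25)
3P: (4, 25) + (0, 36). λ = (36 - 25)/(0 - 4) ≡ 11/49 mod 53. 49⁻¹ ≡ 13 (mod 53) since 49·13 = 637 ≡ 1, so λ ≡ 37.
  x = λ² - 4 - 0 = 1369 - 4 ≡ 40; y = λ·(4 - 40) - 25 ≡ 21. → (40, 21)
4P: (40, 21) + (0, 36). λ = (36 - 21)/(0 - 40) ≡ 15/13 mod 53. 13⁻¹ ≡ 49 (mod 53), so λ ≡ 46.
  x = λ² - 40 - 0 = 2116 - 40 ≡ 9; y = λ·(40 - 9) - 21 ≡ 27. → (9, 27)
5P: (9, 27) + (0, 36). λ = (36 - 27)/(0 - 9) ≡ 9/44 mod 53. 44⁻¹ ≡ 47 (mod 53) since 44·47 = 2068 ≡ 1, so λ ≡ 52.
  x = λ² - 9 - 0 = 2704 - 9 ≡ 45; y = λ·(9 - 45) - 27 ≡ 9. → (45, 9)
6P: (45, 9) + (0, 36). λ = (36 - 9)/(0 - 45) ≡ 27/8 mod 53. 8⁻¹ ≡ 20 (mod 53), so λ ≡ 10.
  x = λ² - 45 - 0 = 100 - 45 ≡ 2; y = λ·(45 - 2) - 9 ≡ 50. → (2, 50)
7P: (2, 50) + (0, 36). λ = (36 - 50)/(0 - 2) ≡ 39/51 mod 53. 51⁻¹ ≡ 26 (mod 53), so λ ≡ 7.
  x = λ² - 2 - 0 = 49 - 2 ≡ 47; y = λ·(2 - 47) - 50 ≡ 6. → (47, 6)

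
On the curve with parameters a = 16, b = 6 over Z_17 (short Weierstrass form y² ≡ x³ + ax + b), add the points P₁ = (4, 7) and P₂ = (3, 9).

(4, 7) + (3, 9). λ = (9 - 7)/(3 - 4) ≡ 2/16 mod 17. 16⁻¹ ≡ 16 (mod 17), so λ ≡ 15.
  x = λ² - 4 - 3 = 225 - 7 ≡ 14; y = λ·(4 - 14) - 7 ≡ 13. → (14, 13)

(14, 13)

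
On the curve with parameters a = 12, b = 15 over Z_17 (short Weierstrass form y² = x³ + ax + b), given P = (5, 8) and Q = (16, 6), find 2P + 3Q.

(16, 6)

First 2P:
Repeated addition: build up to 2P.
2P: tangent at (5, 8): λ = (3·5² + 12)/(2·8) ≡ 2/16. 16⁻¹ ≡ 16 (mod 17) since 16·16 = 256 ≡ 1, so λ ≡ 2·16 ≡ 15.
  x = λ² - 5 - 5 = 225 - 10 ≡ 11; y = λ·(5 - 11) - 8 ≡ 4. → (11, 4)
2P = (11, 4).
Next 3Q:
Repeated addition: build up to 3Q.
2Q: tangent at (16, 6): λ = (3·16² + 12)/(2·6) ≡ 15/12. 12⁻¹ ≡ 10 (mod 17) since 12·10 = 120 ≡ 1, so λ ≡ 15·10 ≡ 14.
  x = λ² - 16 - 16 = 196 - 32 ≡ 11; y = λ·(16 - 11) - 6 ≡ 13. → (11, 13)
3Q: (11, 13) + (16, 6). λ = (6 - 13)/(16 - 11) ≡ 10/5 mod 17. 5⁻¹ ≡ 7 (mod 17), so λ ≡ 2.
  x = λ² - 11 - 16 = 4 - 27 ≡ 11; y = λ·(11 - 11) - 13 ≡ 4. → (11, 4)
3Q = (11, 4).
Finally 2P + 3Q:
tangent at (11, 4): λ = (3·11² + 12)/(2·4) ≡ 1/8. 8⁻¹ ≡ 15 (mod 17) since 8·15 = 120 ≡ 1, so λ ≡ 1·15 ≡ 15.
  x = λ² - 11 - 11 = 225 - 22 ≡ 16; y = λ·(11 - 16) - 4 ≡ 6. → (16, 6)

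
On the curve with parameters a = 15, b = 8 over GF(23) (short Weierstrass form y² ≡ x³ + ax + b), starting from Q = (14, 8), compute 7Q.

(11, 3)

Repeated addition: build up to 7Q.
2Q: tangent at (14, 8): λ = (3·14² + 15)/(2·8) ≡ 5/16. 16⁻¹ ≡ 13 (mod 23) since 16·13 = 208 ≡ 1, so λ ≡ 5·13 ≡ 19.
  x = λ² - 14 - 14 = 361 - 28 ≡ 11; y = λ·(14 - 11) - 8 ≡ 3. → (11, 3)
3Q: (11, 3) + (14, 8). λ = (8 - 3)/(14 - 11) ≡ 5/3 mod 23. 3⁻¹ ≡ 8 (mod 23) since 3·8 = 24 ≡ 1, so λ ≡ 17.
  x = λ² - 11 - 14 = 289 - 25 ≡ 11; y = λ·(11 - 11) - 3 ≡ 20. → (11, 20)
4Q: (11, 20) + (14, 8). λ = (8 - 20)/(14 - 11) ≡ 11/3 mod 23. 3⁻¹ ≡ 8 (mod 23), so λ ≡ 19.
  x = λ² - 11 - 14 = 361 - 25 ≡ 14; y = λ·(11 - 14) - 20 ≡ 15. → (14, 15)
5Q: (14, 15) + (14, 8): same x and y₁ ≡ -y₂, so the sum is 𝒪.
6Q: 𝒪 + (14, 8) = (14, 8) (identity).
7Q: tangent at (14, 8): λ = (3·14² + 15)/(2·8) ≡ 5/16. 16⁻¹ ≡ 13 (mod 23) since 16·13 = 208 ≡ 1, so λ ≡ 5·13 ≡ 19.
  x = λ² - 14 - 14 = 361 - 28 ≡ 11; y = λ·(14 - 11) - 8 ≡ 3. → (11, 3)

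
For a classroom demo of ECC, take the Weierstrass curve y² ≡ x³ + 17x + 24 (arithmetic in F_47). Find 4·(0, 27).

(46, 10)

Write G = (0, 27).
Double-and-add on 4 = (100)₂. Start with G = (0, 27) for the leading 1-bit.
double: tangent at (0, 27): λ = (3·0² + 17)/(2·27) ≡ 17/7. 7⁻¹ ≡ 27 (mod 47) since 7·27 = 189 ≡ 1, so λ ≡ 17·27 ≡ 36.
  x = λ² - 0 - 0 = 1296 - 0 ≡ 27; y = λ·(0 - 27) - 27 ≡ 35. → (27, 35)
double: tangent at (27, 35): λ = (3·27² + 17)/(2·35) ≡ 42/23. 23⁻¹ ≡ 45 (mod 47), so λ ≡ 42·45 ≡ 10.
  x = λ² - 27 - 27 = 100 - 54 ≡ 46; y = λ·(27 - 46) - 35 ≡ 10. → (46, 10)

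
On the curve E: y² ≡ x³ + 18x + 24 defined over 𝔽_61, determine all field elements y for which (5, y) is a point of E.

x³ + 18x + 24 = 239 ≡ 56 (mod 61).
Square roots of 56 mod 61: 19 and 42 (since 19² = 361 ≡ 56).

19, 42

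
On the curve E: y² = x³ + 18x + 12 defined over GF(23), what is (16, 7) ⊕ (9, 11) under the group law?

(16, 7) + (9, 11). λ = (11 - 7)/(9 - 16) ≡ 4/16 mod 23. 16⁻¹ ≡ 13 (mod 23), so λ ≡ 6.
  x = λ² - 16 - 9 = 36 - 25 ≡ 11; y = λ·(16 - 11) - 7 ≡ 0. → (11, 0)

(11, 0)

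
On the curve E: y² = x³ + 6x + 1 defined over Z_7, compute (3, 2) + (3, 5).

O

The two points share x = 3 and their y-coordinates satisfy 2 + 5 ≡ 0 (mod 7), so they are inverses. Their sum is 𝒪.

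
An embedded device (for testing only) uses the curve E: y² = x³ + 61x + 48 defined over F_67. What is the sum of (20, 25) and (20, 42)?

O

The two points share x = 20 and their y-coordinates satisfy 25 + 42 ≡ 0 (mod 67), so they are inverses. Their sum is the point at infinity.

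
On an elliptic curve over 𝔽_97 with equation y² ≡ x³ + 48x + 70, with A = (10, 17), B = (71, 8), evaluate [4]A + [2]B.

First 4A:
Repeated addition: build up to 4A.
2A: tangent at (10, 17): λ = (3·10² + 48)/(2·17) ≡ 57/34. 34⁻¹ ≡ 20 (mod 97) since 34·20 = 680 ≡ 1, so λ ≡ 57·20 ≡ 73.
  x = λ² - 10 - 10 = 5329 - 20 ≡ 71; y = λ·(10 - 71) - 17 ≡ 89. → (71, 89)
3A: (71, 89) + (10, 17). λ = (17 - 89)/(10 - 71) ≡ 25/36 mod 97. 36⁻¹ ≡ 62 (mod 97), so λ ≡ 95.
  x = λ² - 71 - 10 = 9025 - 81 ≡ 20; y = λ·(71 - 20) - 89 ≡ 3. → (20, 3)
4A: (20, 3) + (10, 17). λ = (17 - 3)/(10 - 20) ≡ 14/87 mod 97. 87⁻¹ ≡ 29 (mod 97), so λ ≡ 18.
  x = λ² - 20 - 10 = 324 - 30 ≡ 3; y = λ·(20 - 3) - 3 ≡ 12. → (3, 12)
4A = (3, 12).
Next 2B:
Repeated addition: build up to 2B.
2B: tangent at (71, 8): λ = (3·71² + 48)/(2·8) ≡ 39/16. 16⁻¹ ≡ 91 (mod 97), so λ ≡ 39·91 ≡ 57.
  x = λ² - 71 - 71 = 3249 - 142 ≡ 3; y = λ·(71 - 3) - 8 ≡ 85. → (3, 85)
2B = (3, 85).
Finally 4A + 2B:
(3, 12) + (3, 85): same x and y₁ ≡ -y₂, so the sum is O.

O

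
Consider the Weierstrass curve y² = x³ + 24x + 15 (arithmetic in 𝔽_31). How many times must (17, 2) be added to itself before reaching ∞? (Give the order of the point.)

12

2P: tangent at (17, 2): λ = (3·17² + 24)/(2·2) ≡ 23/4. 4⁻¹ ≡ 8 (mod 31) since 4·8 = 32 ≡ 1, so λ ≡ 23·8 ≡ 29.
  x = λ² - 17 - 17 = 841 - 34 ≡ 1; y = λ·(17 - 1) - 2 ≡ 28. → (1, 28)
3P: (1, 28) + (17, 2). λ = (2 - 28)/(17 - 1) ≡ 5/16 mod 31. 16⁻¹ ≡ 2 (mod 31), so λ ≡ 10.
  x = λ² - 1 - 17 = 100 - 18 ≡ 20; y = λ·(1 - 20) - 28 ≡ 30. → (20, 30)
4P: (20, 30) + (17, 2). λ = (2 - 30)/(17 - 20) ≡ 3/28 mod 31. 28⁻¹ ≡ 10 (mod 31), so λ ≡ 30.
  x = λ² - 20 - 17 = 900 - 37 ≡ 26; y = λ·(20 - 26) - 30 ≡ 7. → (26, 7)
5P: (26, 7) + (17, 2). λ = (2 - 7)/(17 - 26) ≡ 26/22 mod 31. 22⁻¹ ≡ 24 (mod 31) since 22·24 = 528 ≡ 1, so λ ≡ 4.
  x = λ² - 26 - 17 = 16 - 43 ≡ 4; y = λ·(26 - 4) - 7 ≡ 19. → (4, 19)
6P: (4, 19) + (17, 2). λ = (2 - 19)/(17 - 4) ≡ 14/13 mod 31. 13⁻¹ ≡ 12 (mod 31), so λ ≡ 13.
  x = λ² - 4 - 17 = 169 - 21 ≡ 24; y = λ·(4 - 24) - 19 ≡ 0. → (24, 0)
7P: (24, 0) + (17, 2). λ = (2 - 0)/(17 - 24) ≡ 2/24 mod 31. 24⁻¹ ≡ 22 (mod 31), so λ ≡ 13.
  x = λ² - 24 - 17 = 169 - 41 ≡ 4; y = λ·(24 - 4) - 0 ≡ 12. → (4, 12)
8P: (4, 12) + (17, 2). λ = (2 - 12)/(17 - 4) ≡ 21/13 mod 31. 13⁻¹ ≡ 12 (mod 31), so λ ≡ 4.
  x = λ² - 4 - 17 = 16 - 21 ≡ 26; y = λ·(4 - 26) - 12 ≡ 24. → (26, 24)
9P: (26, 24) + (17, 2). λ = (2 - 24)/(17 - 26) ≡ 9/22 mod 31. 22⁻¹ ≡ 24 (mod 31) since 22·24 = 528 ≡ 1, so λ ≡ 30.
  x = λ² - 26 - 17 = 900 - 43 ≡ 20; y = λ·(26 - 20) - 24 ≡ 1. → (20, 1)
10P: (20, 1) + (17, 2). λ = (2 - 1)/(17 - 20) ≡ 1/28 mod 31. 28⁻¹ ≡ 10 (mod 31), so λ ≡ 10.
  x = λ² - 20 - 17 = 100 - 37 ≡ 1; y = λ·(20 - 1) - 1 ≡ 3. → (1, 3)
11P: (1, 3) + (17, 2). λ = (2 - 3)/(17 - 1) ≡ 30/16 mod 31. 16⁻¹ ≡ 2 (mod 31) since 16·2 = 32 ≡ 1, so λ ≡ 29.
  x = λ² - 1 - 17 = 841 - 18 ≡ 17; y = λ·(1 - 17) - 3 ≡ 29. → (17, 29)
12P: (17, 29) + (17, 2): same x and y₁ ≡ -y₂, so the sum is ∞.
12P = ∞, so the order is 12.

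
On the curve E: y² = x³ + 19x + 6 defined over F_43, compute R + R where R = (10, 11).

(29, 36)

tangent at (10, 11): λ = (3·10² + 19)/(2·11) ≡ 18/22. 22⁻¹ ≡ 2 (mod 43) since 22·2 = 44 ≡ 1, so λ ≡ 18·2 ≡ 36.
  x = λ² - 10 - 10 = 1296 - 20 ≡ 29; y = λ·(10 - 29) - 11 ≡ 36. → (29, 36)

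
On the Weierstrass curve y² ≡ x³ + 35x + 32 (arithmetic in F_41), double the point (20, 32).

(5, 39)

tangent at (20, 32): λ = (3·20² + 35)/(2·32) ≡ 5/23. 23⁻¹ ≡ 25 (mod 41), so λ ≡ 5·25 ≡ 2.
  x = λ² - 20 - 20 = 4 - 40 ≡ 5; y = λ·(20 - 5) - 32 ≡ 39. → (5, 39)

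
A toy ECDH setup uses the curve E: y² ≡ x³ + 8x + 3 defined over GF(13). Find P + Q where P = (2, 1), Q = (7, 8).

(2, 1) + (7, 8). λ = (8 - 1)/(7 - 2) ≡ 7/5 mod 13. 5⁻¹ ≡ 8 (mod 13) since 5·8 = 40 ≡ 1, so λ ≡ 4.
  x = λ² - 2 - 7 = 16 - 9 ≡ 7; y = λ·(2 - 7) - 1 ≡ 5. → (7, 5)

(7, 5)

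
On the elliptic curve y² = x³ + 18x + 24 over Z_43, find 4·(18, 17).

(5, 29)

Write Q = (18, 17).
Repeated addition: build up to 4Q.
2Q: tangent at (18, 17): λ = (3·18² + 18)/(2·17) ≡ 1/34. 34⁻¹ ≡ 19 (mod 43) since 34·19 = 646 ≡ 1, so λ ≡ 1·19 ≡ 19.
  x = λ² - 18 - 18 = 361 - 36 ≡ 24; y = λ·(18 - 24) - 17 ≡ 41. → (24, 41)
3Q: (24, 41) + (18, 17). λ = (17 - 41)/(18 - 24) ≡ 19/37 mod 43. 37⁻¹ ≡ 7 (mod 43), so λ ≡ 4.
  x = λ² - 24 - 18 = 16 - 42 ≡ 17; y = λ·(24 - 17) - 41 ≡ 30. → (17, 30)
4Q: (17, 30) + (18, 17). λ = (17 - 30)/(18 - 17) ≡ 30/1 mod 43. 1⁻¹ ≡ 1 (mod 43), so λ ≡ 30.
  x = λ² - 17 - 18 = 900 - 35 ≡ 5; y = λ·(17 - 5) - 30 ≡ 29. → (5, 29)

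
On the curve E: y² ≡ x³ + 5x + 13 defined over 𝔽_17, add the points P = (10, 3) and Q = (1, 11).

(10, 3) + (1, 11). λ = (11 - 3)/(1 - 10) ≡ 8/8 mod 17. 8⁻¹ ≡ 15 (mod 17) since 8·15 = 120 ≡ 1, so λ ≡ 1.
  x = λ² - 10 - 1 = 1 - 11 ≡ 7; y = λ·(10 - 7) - 3 ≡ 0. → (7, 0)

(7, 0)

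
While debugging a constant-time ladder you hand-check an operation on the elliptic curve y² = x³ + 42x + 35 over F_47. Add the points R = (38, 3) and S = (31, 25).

(32, 5)

(38, 3) + (31, 25). λ = (25 - 3)/(31 - 38) ≡ 22/40 mod 47. 40⁻¹ ≡ 20 (mod 47), so λ ≡ 17.
  x = λ² - 38 - 31 = 289 - 69 ≡ 32; y = λ·(38 - 32) - 3 ≡ 5. → (32, 5)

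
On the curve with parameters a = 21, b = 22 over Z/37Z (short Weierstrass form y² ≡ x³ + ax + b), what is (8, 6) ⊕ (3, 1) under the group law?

(8, 6) + (3, 1). λ = (1 - 6)/(3 - 8) ≡ 32/32 mod 37. 32⁻¹ ≡ 22 (mod 37) since 32·22 = 704 ≡ 1, so λ ≡ 1.
  x = λ² - 8 - 3 = 1 - 11 ≡ 27; y = λ·(8 - 27) - 6 ≡ 12. → (27, 12)

(27, 12)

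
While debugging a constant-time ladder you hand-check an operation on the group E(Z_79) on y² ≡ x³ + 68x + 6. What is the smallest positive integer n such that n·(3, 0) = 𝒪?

2

2P: (3, 0) + (3, 0): same x and y₁ ≡ -y₂, so the sum is 𝒪.
2P = 𝒪, so the order is 2.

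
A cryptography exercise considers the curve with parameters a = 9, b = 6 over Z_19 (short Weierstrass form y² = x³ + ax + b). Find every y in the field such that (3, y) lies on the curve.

none

x³ + 9x + 6 = 60 ≡ 3 (mod 19).
3 is a non-residue mod 19; no y exists.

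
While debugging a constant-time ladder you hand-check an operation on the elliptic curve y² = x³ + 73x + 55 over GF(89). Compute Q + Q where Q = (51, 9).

tangent at (51, 9): λ = (3·51² + 73)/(2·9) ≡ 44/18. 18⁻¹ ≡ 5 (mod 89) since 18·5 = 90 ≡ 1, so λ ≡ 44·5 ≡ 42.
  x = λ² - 51 - 51 = 1764 - 102 ≡ 60; y = λ·(51 - 60) - 9 ≡ 58. → (60, 58)

(60, 58)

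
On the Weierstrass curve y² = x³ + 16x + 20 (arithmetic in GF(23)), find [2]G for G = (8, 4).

(16, 18)

tangent at (8, 4): λ = (3·8² + 16)/(2·4) ≡ 1/8. 8⁻¹ ≡ 3 (mod 23) since 8·3 = 24 ≡ 1, so λ ≡ 1·3 ≡ 3.
  x = λ² - 8 - 8 = 9 - 16 ≡ 16; y = λ·(8 - 16) - 4 ≡ 18. → (16, 18)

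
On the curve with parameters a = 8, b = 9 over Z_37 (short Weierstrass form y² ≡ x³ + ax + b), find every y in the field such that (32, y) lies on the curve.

none

x³ + 8x + 9 = 33033 ≡ 29 (mod 37).
29 is a non-residue mod 37; no y exists.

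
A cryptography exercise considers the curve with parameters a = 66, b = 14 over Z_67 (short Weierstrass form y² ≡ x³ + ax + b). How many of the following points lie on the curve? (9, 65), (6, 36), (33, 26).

2

(9, 65): 65² ≡ 4, rhs ≡ 64 → off.
(6, 36): 36² ≡ 23, rhs ≡ 23 → on.
(33, 26): 26² ≡ 6, rhs ≡ 6 → on.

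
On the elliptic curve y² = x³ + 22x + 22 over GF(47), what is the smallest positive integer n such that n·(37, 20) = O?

9

2P: tangent at (37, 20): λ = (3·37² + 22)/(2·20) ≡ 40/40. 40⁻¹ ≡ 20 (mod 47) since 40·20 = 800 ≡ 1, so λ ≡ 40·20 ≡ 1.
  x = λ² - 37 - 37 = 1 - 74 ≡ 21; y = λ·(37 - 21) - 20 ≡ 43. → (21, 43)
3P: (21, 43) + (37, 20). λ = (20 - 43)/(37 - 21) ≡ 24/16 mod 47. 16⁻¹ ≡ 3 (mod 47), so λ ≡ 25.
  x = λ² - 21 - 37 = 625 - 58 ≡ 3; y = λ·(21 - 3) - 43 ≡ 31. → (3, 31)
4P: (3, 31) + (37, 20). λ = (20 - 31)/(37 - 3) ≡ 36/34 mod 47. 34⁻¹ ≡ 18 (mod 47), so λ ≡ 37.
  x = λ² - 3 - 37 = 1369 - 40 ≡ 13; y = λ·(3 - 13) - 31 ≡ 22. → (13, 22)
5P: (13, 22) + (37, 20). λ = (20 - 22)/(37 - 13) ≡ 45/24 mod 47. 24⁻¹ ≡ 2 (mod 47) since 24·2 = 48 ≡ 1, so λ ≡ 43.
  x = λ² - 13 - 37 = 1849 - 50 ≡ 13; y = λ·(13 - 13) - 22 ≡ 25. → (13, 25)
6P: (13, 25) + (37, 20). λ = (20 - 25)/(37 - 13) ≡ 42/24 mod 47. 24⁻¹ ≡ 2 (mod 47) since 24·2 = 48 ≡ 1, so λ ≡ 37.
  x = λ² - 13 - 37 = 1369 - 50 ≡ 3; y = λ·(13 - 3) - 25 ≡ 16. → (3, 16)
7P: (3, 16) + (37, 20). λ = (20 - 16)/(37 - 3) ≡ 4/34 mod 47. 34⁻¹ ≡ 18 (mod 47), so λ ≡ 25.
  x = λ² - 3 - 37 = 625 - 40 ≡ 21; y = λ·(3 - 21) - 16 ≡ 4. → (21, 4)
8P: (21, 4) + (37, 20). λ = (20 - 4)/(37 - 21) ≡ 16/16 mod 47. 16⁻¹ ≡ 3 (mod 47), so λ ≡ 1.
  x = λ² - 21 - 37 = 1 - 58 ≡ 37; y = λ·(21 - 37) - 4 ≡ 27. → (37, 27)
9P: (37, 27) + (37, 20): same x and y₁ ≡ -y₂, so the sum is O.
9P = O, so the order is 9.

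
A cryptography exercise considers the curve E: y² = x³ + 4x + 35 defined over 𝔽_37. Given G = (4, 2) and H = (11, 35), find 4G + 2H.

(29, 34)

First 4G:
Double-and-add on 4 = (100)₂. Start with G = (4, 2) for the leading 1-bit.
double: tangent at (4, 2): λ = (3·4² + 4)/(2·2) ≡ 15/4. 4⁻¹ ≡ 28 (mod 37) since 4·28 = 112 ≡ 1, so λ ≡ 15·28 ≡ 13.
  x = λ² - 4 - 4 = 169 - 8 ≡ 13; y = λ·(4 - 13) - 2 ≡ 29. → (13, 29)
double: tangent at (13, 29): λ = (3·13² + 4)/(2·29) ≡ 30/21. 21⁻¹ ≡ 30 (mod 37), so λ ≡ 30·30 ≡ 12.
  x = λ² - 13 - 13 = 144 - 26 ≡ 7; y = λ·(13 - 7) - 29 ≡ 6. → (7, 6)
4G = (7, 6).
Next 2H:
Repeated addition: build up to 2H.
2H: tangent at (11, 35): λ = (3·11² + 4)/(2·35) ≡ 34/33. 33⁻¹ ≡ 9 (mod 37), so λ ≡ 34·9 ≡ 10.
  x = λ² - 11 - 11 = 100 - 22 ≡ 4; y = λ·(11 - 4) - 35 ≡ 35. → (4, 35)
2H = (4, 35).
Finally 4G + 2H:
(7, 6) + (4, 35). λ = (35 - 6)/(4 - 7) ≡ 29/34 mod 37. 34⁻¹ ≡ 12 (mod 37), so λ ≡ 15.
  x = λ² - 7 - 4 = 225 - 11 ≡ 29; y = λ·(7 - 29) - 6 ≡ 34. → (29, 34)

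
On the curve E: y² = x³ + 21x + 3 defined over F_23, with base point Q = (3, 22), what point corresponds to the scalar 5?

Repeated addition: build up to 5Q.
2Q: tangent at (3, 22): λ = (3·3² + 21)/(2·22) ≡ 2/21. 21⁻¹ ≡ 11 (mod 23), so λ ≡ 2·11 ≡ 22.
  x = λ² - 3 - 3 = 484 - 6 ≡ 18; y = λ·(3 - 18) - 22 ≡ 16. → (18, 16)
3Q: (18, 16) + (3, 22). λ = (22 - 16)/(3 - 18) ≡ 6/8 mod 23. 8⁻¹ ≡ 3 (mod 23), so λ ≡ 18.
  x = λ² - 18 - 3 = 324 - 21 ≡ 4; y = λ·(18 - 4) - 16 ≡ 6. → (4, 6)
4Q: (4, 6) + (3, 22). λ = (22 - 6)/(3 - 4) ≡ 16/22 mod 23. 22⁻¹ ≡ 22 (mod 23), so λ ≡ 7.
  x = λ² - 4 - 3 = 49 - 7 ≡ 19; y = λ·(4 - 19) - 6 ≡ 4. → (19, 4)
5Q: (19, 4) + (3, 22). λ = (22 - 4)/(3 - 19) ≡ 18/7 mod 23. 7⁻¹ ≡ 10 (mod 23), so λ ≡ 19.
  x = λ² - 19 - 3 = 361 - 22 ≡ 17; y = λ·(19 - 17) - 4 ≡ 11. → (17, 11)

(17, 11)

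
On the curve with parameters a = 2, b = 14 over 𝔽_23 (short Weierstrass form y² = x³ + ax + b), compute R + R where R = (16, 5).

(9, 5)

tangent at (16, 5): λ = (3·16² + 2)/(2·5) ≡ 11/10. 10⁻¹ ≡ 7 (mod 23) since 10·7 = 70 ≡ 1, so λ ≡ 11·7 ≡ 8.
  x = λ² - 16 - 16 = 64 - 32 ≡ 9; y = λ·(16 - 9) - 5 ≡ 5. → (9, 5)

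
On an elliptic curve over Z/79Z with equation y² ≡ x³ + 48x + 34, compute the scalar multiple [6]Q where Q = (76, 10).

(32, 17)

Repeated addition: build up to 6Q.
2Q: tangent at (76, 10): λ = (3·76² + 48)/(2·10) ≡ 75/20. 20⁻¹ ≡ 4 (mod 79), so λ ≡ 75·4 ≡ 63.
  x = λ² - 76 - 76 = 3969 - 152 ≡ 25; y = λ·(76 - 25) - 10 ≡ 43. → (25, 43)
3Q: (25, 43) + (76, 10). λ = (10 - 43)/(76 - 25) ≡ 46/51 mod 79. 51⁻¹ ≡ 31 (mod 79) since 51·31 = 1581 ≡ 1, so λ ≡ 4.
  x = λ² - 25 - 76 = 16 - 101 ≡ 73; y = λ·(25 - 73) - 43 ≡ 2. → (73, 2)
4Q: (73, 2) + (76, 10). λ = (10 - 2)/(76 - 73) ≡ 8/3 mod 79. 3⁻¹ ≡ 53 (mod 79), so λ ≡ 29.
  x = λ² - 73 - 76 = 841 - 149 ≡ 60; y = λ·(73 - 60) - 2 ≡ 59. → (60, 59)
5Q: (60, 59) + (76, 10). λ = (10 - 59)/(76 - 60) ≡ 30/16 mod 79. 16⁻¹ ≡ 5 (mod 79), so λ ≡ 71.
  x = λ² - 60 - 76 = 5041 - 136 ≡ 7; y = λ·(60 - 7) - 59 ≡ 70. → (7, 70)
6Q: (7, 70) + (76, 10). λ = (10 - 70)/(76 - 7) ≡ 19/69 mod 79. 69⁻¹ ≡ 71 (mod 79), so λ ≡ 6.
  x = λ² - 7 - 76 = 36 - 83 ≡ 32; y = λ·(7 - 32) - 70 ≡ 17. → (32, 17)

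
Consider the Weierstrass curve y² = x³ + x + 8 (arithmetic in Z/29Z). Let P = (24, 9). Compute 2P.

tangent at (24, 9): λ = (3·24² + 1)/(2·9) ≡ 18/18. 18⁻¹ ≡ 21 (mod 29), so λ ≡ 18·21 ≡ 1.
  x = λ² - 24 - 24 = 1 - 48 ≡ 11; y = λ·(24 - 11) - 9 ≡ 4. → (11, 4)

(11, 4)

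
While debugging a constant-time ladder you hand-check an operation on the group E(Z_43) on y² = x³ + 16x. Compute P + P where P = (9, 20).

(6, 22)

tangent at (9, 20): λ = (3·9² + 16)/(2·20) ≡ 1/40. 40⁻¹ ≡ 14 (mod 43), so λ ≡ 1·14 ≡ 14.
  x = λ² - 9 - 9 = 196 - 18 ≡ 6; y = λ·(9 - 6) - 20 ≡ 22. → (6, 22)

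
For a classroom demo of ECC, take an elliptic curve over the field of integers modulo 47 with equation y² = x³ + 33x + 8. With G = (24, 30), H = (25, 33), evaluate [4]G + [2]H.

First 4G:
Double-and-add on 4 = (100)₂. Start with G = (24, 30) for the leading 1-bit.
double: tangent at (24, 30): λ = (3·24² + 33)/(2·30) ≡ 22/13. 13⁻¹ ≡ 29 (mod 47), so λ ≡ 22·29 ≡ 27.
  x = λ² - 24 - 24 = 729 - 48 ≡ 23; y = λ·(24 - 23) - 30 ≡ 44. → (23, 44)
double: tangent at (23, 44): λ = (3·23² + 33)/(2·44) ≡ 22/41. 41⁻¹ ≡ 39 (mod 47), so λ ≡ 22·39 ≡ 12.
  x = λ² - 23 - 23 = 144 - 46 ≡ 4; y = λ·(23 - 4) - 44 ≡ 43. → (4, 43)
4G = (4, 43).
Next 2H:
Repeated addition: build up to 2H.
2H: tangent at (25, 33): λ = (3·25² + 33)/(2·33) ≡ 28/19. 19⁻¹ ≡ 5 (mod 47), so λ ≡ 28·5 ≡ 46.
  x = λ² - 25 - 25 = 2116 - 50 ≡ 45; y = λ·(25 - 45) - 33 ≡ 34. → (45, 34)
2H = (45, 34).
Finally 4G + 2H:
(4, 43) + (45, 34). λ = (34 - 43)/(45 - 4) ≡ 38/41 mod 47. 41⁻¹ ≡ 39 (mod 47), so λ ≡ 25.
  x = λ² - 4 - 45 = 625 - 49 ≡ 12; y = λ·(4 - 12) - 43 ≡ 39. → (12, 39)

(12, 39)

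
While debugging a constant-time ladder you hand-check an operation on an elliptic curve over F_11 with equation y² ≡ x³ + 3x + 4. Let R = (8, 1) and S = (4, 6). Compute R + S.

(8, 1) + (4, 6). λ = (6 - 1)/(4 - 8) ≡ 5/7 mod 11. 7⁻¹ ≡ 8 (mod 11), so λ ≡ 7.
  x = λ² - 8 - 4 = 49 - 12 ≡ 4; y = λ·(8 - 4) - 1 ≡ 5. → (4, 5)

(4, 5)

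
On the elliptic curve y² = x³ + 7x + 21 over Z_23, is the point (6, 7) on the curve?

y² = 7² ≡ 3; x³ + 7x + 21 = 279 ≡ 3 (mod 23). 3 = 3.

yes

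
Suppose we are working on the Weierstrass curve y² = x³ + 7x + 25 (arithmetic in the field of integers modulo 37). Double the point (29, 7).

(17, 5)

tangent at (29, 7): λ = (3·29² + 7)/(2·7) ≡ 14/14. 14⁻¹ ≡ 8 (mod 37) since 14·8 = 112 ≡ 1, so λ ≡ 14·8 ≡ 1.
  x = λ² - 29 - 29 = 1 - 58 ≡ 17; y = λ·(29 - 17) - 7 ≡ 5. → (17, 5)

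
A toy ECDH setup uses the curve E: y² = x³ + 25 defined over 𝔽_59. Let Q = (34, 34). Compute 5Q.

(36, 37)

Double-and-add on 5 = (101)₂. Start with Q = (34, 34) for the leading 1-bit.
double: tangent at (34, 34): λ = (3·34² + 0)/(2·34) ≡ 46/9. 9⁻¹ ≡ 46 (mod 59), so λ ≡ 46·46 ≡ 51.
  x = λ² - 34 - 34 = 2601 - 68 ≡ 55; y = λ·(34 - 55) - 34 ≡ 16. → (55, 16)
double: tangent at (55, 16): λ = (3·55² + 0)/(2·16) ≡ 48/32. 32⁻¹ ≡ 24 (mod 59), so λ ≡ 48·24 ≡ 31.
  x = λ² - 55 - 55 = 961 - 110 ≡ 25; y = λ·(55 - 25) - 16 ≡ 29. → (25, 29)
add Q: (25, 29) + (34, 34). λ = (34 - 29)/(34 - 25) ≡ 5/9 mod 59. 9⁻¹ ≡ 46 (mod 59) since 9·46 = 414 ≡ 1, so λ ≡ 53.
  x = λ² - 25 - 34 = 2809 - 59 ≡ 36; y = λ·(25 - 36) - 29 ≡ 37. → (36, 37)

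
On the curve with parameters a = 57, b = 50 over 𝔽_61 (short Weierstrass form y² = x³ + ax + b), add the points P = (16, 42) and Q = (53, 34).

(16, 42) + (53, 34). λ = (34 - 42)/(53 - 16) ≡ 53/37 mod 61. 37⁻¹ ≡ 33 (mod 61) since 37·33 = 1221 ≡ 1, so λ ≡ 41.
  x = λ² - 16 - 53 = 1681 - 69 ≡ 26; y = λ·(16 - 26) - 42 ≡ 36. → (26, 36)

(26, 36)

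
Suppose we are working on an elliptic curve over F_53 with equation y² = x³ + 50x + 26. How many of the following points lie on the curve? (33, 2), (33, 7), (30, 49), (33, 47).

(33, 2): 2² ≡ 4, rhs ≡ 36 → off.
(33, 7): 7² ≡ 49, rhs ≡ 36 → off.
(30, 49): 49² ≡ 16, rhs ≡ 12 → off.
(33, 47): 47² ≡ 36, rhs ≡ 36 → on.

1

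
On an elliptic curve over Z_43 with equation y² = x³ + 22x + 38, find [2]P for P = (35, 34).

(31, 14)

tangent at (35, 34): λ = (3·35² + 22)/(2·34) ≡ 42/25. 25⁻¹ ≡ 31 (mod 43), so λ ≡ 42·31 ≡ 12.
  x = λ² - 35 - 35 = 144 - 70 ≡ 31; y = λ·(35 - 31) - 34 ≡ 14. → (31, 14)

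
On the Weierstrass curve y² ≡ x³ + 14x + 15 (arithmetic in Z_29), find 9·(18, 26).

Write P = (18, 26).
Double-and-add on 9 = (1001)₂. Start with P = (18, 26) for the leading 1-bit.
double: tangent at (18, 26): λ = (3·18² + 14)/(2·26) ≡ 0/23. 23⁻¹ ≡ 24 (mod 29), so λ ≡ 0·24 ≡ 0.
  x = λ² - 18 - 18 = 0 - 36 ≡ 22; y = λ·(18 - 22) - 26 ≡ 3. → (22, 3)
double: tangent at (22, 3): λ = (3·22² + 14)/(2·3) ≡ 16/6. 6⁻¹ ≡ 5 (mod 29), so λ ≡ 16·5 ≡ 22.
  x = λ² - 22 - 22 = 484 - 44 ≡ 5; y = λ·(22 - 5) - 3 ≡ 23. → (5, 23)
double: tangent at (5, 23): λ = (3·5² + 14)/(2·23) ≡ 2/17. 17⁻¹ ≡ 12 (mod 29), so λ ≡ 2·12 ≡ 24.
  x = λ² - 5 - 5 = 576 - 10 ≡ 15; y = λ·(5 - 15) - 23 ≡ 27. → (15, 27)
add P: (15, 27) + (18, 26). λ = (26 - 27)/(18 - 15) ≡ 28/3 mod 29. 3⁻¹ ≡ 10 (mod 29), so λ ≡ 19.
  x = λ² - 15 - 18 = 361 - 33 ≡ 9; y = λ·(15 - 9) - 27 ≡ 0. → (9, 0)

(9, 0)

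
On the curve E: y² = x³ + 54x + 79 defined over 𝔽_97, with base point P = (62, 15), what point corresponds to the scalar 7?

(8, 21)

Repeated addition: build up to 7P.
2P: tangent at (62, 15): λ = (3·62² + 54)/(2·15) ≡ 43/30. 30⁻¹ ≡ 55 (mod 97), so λ ≡ 43·55 ≡ 37.
  x = λ² - 62 - 62 = 1369 - 124 ≡ 81; y = λ·(62 - 81) - 15 ≡ 58. → (81, 58)
3P: (81, 58) + (62, 15). λ = (15 - 58)/(62 - 81) ≡ 54/78 mod 97. 78⁻¹ ≡ 51 (mod 97), so λ ≡ 38.
  x = λ² - 81 - 62 = 1444 - 143 ≡ 40; y = λ·(81 - 40) - 58 ≡ 45. → (40, 45)
4P: (40, 45) + (62, 15). λ = (15 - 45)/(62 - 40) ≡ 67/22 mod 97. 22⁻¹ ≡ 75 (mod 97) since 22·75 = 1650 ≡ 1, so λ ≡ 78.
  x = λ² - 40 - 62 = 6084 - 102 ≡ 65; y = λ·(40 - 65) - 45 ≡ 42. → (65, 42)
5P: (65, 42) + (62, 15). λ = (15 - 42)/(62 - 65) ≡ 70/94 mod 97. 94⁻¹ ≡ 32 (mod 97) since 94·32 = 3008 ≡ 1, so λ ≡ 9.
  x = λ² - 65 - 62 = 81 - 127 ≡ 51; y = λ·(65 - 51) - 42 ≡ 84. → (51, 84)
6P: (51, 84) + (62, 15). λ = (15 - 84)/(62 - 51) ≡ 28/11 mod 97. 11⁻¹ ≡ 53 (mod 97) since 11·53 = 583 ≡ 1, so λ ≡ 29.
  x = λ² - 51 - 62 = 841 - 113 ≡ 49; y = λ·(51 - 49) - 84 ≡ 71. → (49, 71)
7P: (49, 71) + (62, 15). λ = (15 - 71)/(62 - 49) ≡ 41/13 mod 97. 13⁻¹ ≡ 15 (mod 97), so λ ≡ 33.
  x = λ² - 49 - 62 = 1089 - 111 ≡ 8; y = λ·(49 - 8) - 71 ≡ 21. → (8, 21)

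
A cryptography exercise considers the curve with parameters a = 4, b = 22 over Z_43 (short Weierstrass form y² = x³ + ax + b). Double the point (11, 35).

(36, 9)

tangent at (11, 35): λ = (3·11² + 4)/(2·35) ≡ 23/27. 27⁻¹ ≡ 8 (mod 43), so λ ≡ 23·8 ≡ 12.
  x = λ² - 11 - 11 = 144 - 22 ≡ 36; y = λ·(11 - 36) - 35 ≡ 9. → (36, 9)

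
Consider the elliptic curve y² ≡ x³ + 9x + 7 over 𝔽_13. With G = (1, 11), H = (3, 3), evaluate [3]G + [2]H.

(6, 11)

First 3G:
Repeated addition: build up to 3G.
2G: tangent at (1, 11): λ = (3·1² + 9)/(2·11) ≡ 12/9. 9⁻¹ ≡ 3 (mod 13), so λ ≡ 12·3 ≡ 10.
  x = λ² - 1 - 1 = 100 - 2 ≡ 7; y = λ·(1 - 7) - 11 ≡ 7. → (7, 7)
3G: (7, 7) + (1, 11). λ = (11 - 7)/(1 - 7) ≡ 4/7 mod 13. 7⁻¹ ≡ 2 (mod 13) since 7·2 = 14 ≡ 1, so λ ≡ 8.
  x = λ² - 7 - 1 = 64 - 8 ≡ 4; y = λ·(7 - 4) - 7 ≡ 4. → (4, 4)
3G = (4, 4).
Next 2H:
Repeated addition: build up to 2H.
2H: tangent at (3, 3): λ = (3·3² + 9)/(2·3) ≡ 10/6. 6⁻¹ ≡ 11 (mod 13), so λ ≡ 10·11 ≡ 6.
  x = λ² - 3 - 3 = 36 - 6 ≡ 4; y = λ·(3 - 4) - 3 ≡ 4. → (4, 4)
2H = (4, 4).
Finally 3G + 2H:
tangent at (4, 4): λ = (3·4² + 9)/(2·4) ≡ 5/8. 8⁻¹ ≡ 5 (mod 13), so λ ≡ 5·5 ≡ 12.
  x = λ² - 4 - 4 = 144 - 8 ≡ 6; y = λ·(4 - 6) - 4 ≡ 11. → (6, 11)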